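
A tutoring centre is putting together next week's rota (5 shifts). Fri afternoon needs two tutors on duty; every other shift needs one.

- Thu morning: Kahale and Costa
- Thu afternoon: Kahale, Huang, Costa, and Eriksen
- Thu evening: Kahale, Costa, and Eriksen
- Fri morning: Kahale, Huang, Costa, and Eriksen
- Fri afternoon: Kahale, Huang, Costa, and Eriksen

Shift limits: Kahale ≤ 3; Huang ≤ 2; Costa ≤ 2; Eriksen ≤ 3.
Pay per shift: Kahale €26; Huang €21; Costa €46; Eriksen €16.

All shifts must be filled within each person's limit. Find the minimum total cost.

€116

Picking the cheapest available tutor for each shift independently would cost €111, but that ignores the shift limits.
An optimal schedule: Thu morning→Kahale, Thu afternoon→Eriksen, Thu evening→Eriksen, Fri morning→Huang, Fri afternoon→Eriksen+Huang.
Total: 26 + 16 + 16 + 21 + 16 + 21 = €116.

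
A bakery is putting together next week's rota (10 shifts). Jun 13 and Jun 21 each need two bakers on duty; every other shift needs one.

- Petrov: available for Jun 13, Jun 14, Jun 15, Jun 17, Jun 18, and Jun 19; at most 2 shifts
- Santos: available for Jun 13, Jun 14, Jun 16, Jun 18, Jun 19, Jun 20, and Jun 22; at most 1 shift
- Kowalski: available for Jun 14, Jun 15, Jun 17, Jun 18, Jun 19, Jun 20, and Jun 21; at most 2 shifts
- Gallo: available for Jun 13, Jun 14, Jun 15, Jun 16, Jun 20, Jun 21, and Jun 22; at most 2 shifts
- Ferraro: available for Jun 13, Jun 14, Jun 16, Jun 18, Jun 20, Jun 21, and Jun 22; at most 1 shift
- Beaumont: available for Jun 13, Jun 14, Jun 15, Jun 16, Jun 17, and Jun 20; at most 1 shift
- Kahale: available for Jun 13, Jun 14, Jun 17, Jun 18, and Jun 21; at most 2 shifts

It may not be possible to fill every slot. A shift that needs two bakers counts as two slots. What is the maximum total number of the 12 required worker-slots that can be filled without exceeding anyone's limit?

Total capacity across all bakers is 2+1+2+2+1+1+2 = 11, and 12 slots are needed, so at most 11 can be filled.
An assignment achieving 11: Jun 13→Kahale, Jun 14→Kahale, Jun 15→Petrov, Jun 16→Gallo, Jun 17→Kowalski, Jun 18→Ferraro, Jun 19→Petrov, Jun 20→Beaumont, Jun 21→Kowalski+Gallo, Jun 22→Santos.
Loads: Petrov 2/2, Santos 1/1, Kowalski 2/2, Gallo 2/2, Ferraro 1/1, Beaumont 1/1, Kahale 2/2.

11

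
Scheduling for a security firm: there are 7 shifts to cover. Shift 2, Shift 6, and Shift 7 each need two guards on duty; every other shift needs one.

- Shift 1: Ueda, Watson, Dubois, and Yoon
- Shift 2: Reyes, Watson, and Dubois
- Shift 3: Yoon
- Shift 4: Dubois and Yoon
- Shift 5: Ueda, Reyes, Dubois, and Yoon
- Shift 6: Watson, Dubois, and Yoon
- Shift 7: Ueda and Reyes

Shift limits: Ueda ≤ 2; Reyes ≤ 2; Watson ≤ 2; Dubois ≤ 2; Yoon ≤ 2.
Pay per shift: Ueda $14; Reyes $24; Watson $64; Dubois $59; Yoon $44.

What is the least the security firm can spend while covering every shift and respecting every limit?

Shift 3 can only be covered by Yoon, so that assignment is forced.
Shift 7 can only be covered by Ueda and Reyes, so that assignment is forced.
Picking the cheapest available guard for each shift independently would cost $340, but that ignores the shift limits.
An optimal schedule: Shift 1→Ueda, Shift 2→Reyes+Watson, Shift 3→Yoon, Shift 4→Dubois, Shift 5→Yoon, Shift 6→Watson+Dubois, Shift 7→Ueda+Reyes.
Total: 14 + 24 + 64 + 44 + 59 + 44 + 64 + 59 + 14 + 24 = $410.

$410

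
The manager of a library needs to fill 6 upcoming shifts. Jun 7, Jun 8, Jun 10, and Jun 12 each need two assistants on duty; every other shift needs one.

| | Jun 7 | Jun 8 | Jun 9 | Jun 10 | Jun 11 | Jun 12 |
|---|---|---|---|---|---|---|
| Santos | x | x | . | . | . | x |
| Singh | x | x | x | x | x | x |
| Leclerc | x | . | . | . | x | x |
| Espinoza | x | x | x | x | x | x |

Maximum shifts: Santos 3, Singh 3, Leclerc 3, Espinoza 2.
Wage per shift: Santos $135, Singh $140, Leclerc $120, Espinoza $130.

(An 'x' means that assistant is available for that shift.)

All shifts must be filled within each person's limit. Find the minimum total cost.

$1305

Jun 10 can only be covered by Singh and Espinoza, so that assignment is forced.
Picking the cheapest available assistant for each shift independently would cost $1285, but that ignores the shift limits.
An optimal schedule: Jun 7→Leclerc+Santos, Jun 8→Santos+Singh, Jun 9→Espinoza, Jun 10→Espinoza+Singh, Jun 11→Leclerc, Jun 12→Leclerc+Santos.
Total: 120 + 135 + 135 + 140 + 130 + 130 + 140 + 120 + 120 + 135 = $1305.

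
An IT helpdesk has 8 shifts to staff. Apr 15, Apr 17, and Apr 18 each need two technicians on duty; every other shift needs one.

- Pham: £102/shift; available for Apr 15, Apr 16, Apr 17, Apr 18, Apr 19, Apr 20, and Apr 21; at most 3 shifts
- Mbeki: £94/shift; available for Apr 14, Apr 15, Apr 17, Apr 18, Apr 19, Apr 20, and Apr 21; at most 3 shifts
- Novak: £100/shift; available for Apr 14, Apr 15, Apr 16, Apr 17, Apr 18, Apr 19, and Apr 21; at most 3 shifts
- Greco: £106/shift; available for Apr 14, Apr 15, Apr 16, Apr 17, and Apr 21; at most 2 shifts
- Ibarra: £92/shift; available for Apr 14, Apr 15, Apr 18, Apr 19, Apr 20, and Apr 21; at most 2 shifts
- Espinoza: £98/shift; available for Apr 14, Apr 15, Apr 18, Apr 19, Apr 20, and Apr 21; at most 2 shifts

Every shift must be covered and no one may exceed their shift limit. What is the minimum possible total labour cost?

Picking the cheapest available technician for each shift independently would cost £1034, but that ignores the shift limits.
An optimal schedule: Apr 14→Ibarra, Apr 15→Espinoza+Pham, Apr 16→Novak, Apr 17→Mbeki+Novak, Apr 18→Espinoza+Novak, Apr 19→Mbeki, Apr 20→Ibarra, Apr 21→Mbeki.
Total: 92 + 98 + 102 + 100 + 94 + 100 + 98 + 100 + 94 + 92 + 94 = £1064.

£1064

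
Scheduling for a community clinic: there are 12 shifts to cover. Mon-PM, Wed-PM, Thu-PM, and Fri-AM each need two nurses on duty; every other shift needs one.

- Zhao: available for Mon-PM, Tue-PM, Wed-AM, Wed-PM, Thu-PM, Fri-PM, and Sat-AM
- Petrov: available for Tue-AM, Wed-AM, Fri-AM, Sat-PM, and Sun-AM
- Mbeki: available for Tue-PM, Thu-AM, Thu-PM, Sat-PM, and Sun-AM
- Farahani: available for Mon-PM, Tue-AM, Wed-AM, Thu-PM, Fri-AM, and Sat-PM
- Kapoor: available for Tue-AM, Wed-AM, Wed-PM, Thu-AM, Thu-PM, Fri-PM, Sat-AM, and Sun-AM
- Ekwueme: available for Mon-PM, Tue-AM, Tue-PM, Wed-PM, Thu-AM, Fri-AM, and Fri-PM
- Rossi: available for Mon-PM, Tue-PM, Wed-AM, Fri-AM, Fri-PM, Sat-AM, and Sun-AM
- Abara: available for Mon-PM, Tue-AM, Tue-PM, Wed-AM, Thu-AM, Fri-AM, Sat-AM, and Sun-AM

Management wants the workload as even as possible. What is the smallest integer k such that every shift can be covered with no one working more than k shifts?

With 8 nurses and 16 worker-slots to fill, someone must work at least ⌈16/8⌉ = 2 shifts, so k ≥ 2.
k = 2 works: Mon-PM→Ekwueme+Abara, Tue-AM→Petrov, Tue-PM→Ekwueme, Wed-AM→Farahani, Wed-PM→Zhao+Kapoor, Thu-AM→Mbeki, Thu-PM→Mbeki+Farahani, Fri-AM→Rossi+Abara, Fri-PM→Zhao, Sat-AM→Kapoor, Sat-PM→Petrov, Sun-AM→Rossi.
Loads: Zhao 2, Petrov 2, Mbeki 2, Farahani 2, Kapoor 2, Ekwueme 2, Rossi 2, Abara 2 — all ≤ 2.

2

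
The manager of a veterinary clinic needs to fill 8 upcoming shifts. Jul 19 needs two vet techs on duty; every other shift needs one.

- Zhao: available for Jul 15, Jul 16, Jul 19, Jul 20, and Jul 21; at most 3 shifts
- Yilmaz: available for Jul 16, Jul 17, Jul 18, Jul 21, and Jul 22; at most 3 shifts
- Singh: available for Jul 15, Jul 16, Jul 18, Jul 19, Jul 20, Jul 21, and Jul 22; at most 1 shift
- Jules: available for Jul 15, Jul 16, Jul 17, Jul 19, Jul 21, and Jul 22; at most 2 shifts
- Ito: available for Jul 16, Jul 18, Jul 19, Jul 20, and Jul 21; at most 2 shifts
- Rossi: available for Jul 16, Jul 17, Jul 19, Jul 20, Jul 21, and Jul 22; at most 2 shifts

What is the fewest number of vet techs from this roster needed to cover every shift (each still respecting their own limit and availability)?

9 slots to fill and no one can take more than 3, so at least ⌈9/3⌉ = 3 vet techs are needed.
Any 3 vet techs together have capacity at most 3+3+2 = 8 < 9 slots, so 3 can never suffice.
Zhao, Yilmaz, Singh, and Jules alone can cover everything: Jul 15→Zhao, Jul 16→Jules, Jul 17→Yilmaz, Jul 18→Yilmaz, Jul 19→Zhao+Singh, Jul 20→Zhao, Jul 21→Jules, Jul 22→Yilmaz.

4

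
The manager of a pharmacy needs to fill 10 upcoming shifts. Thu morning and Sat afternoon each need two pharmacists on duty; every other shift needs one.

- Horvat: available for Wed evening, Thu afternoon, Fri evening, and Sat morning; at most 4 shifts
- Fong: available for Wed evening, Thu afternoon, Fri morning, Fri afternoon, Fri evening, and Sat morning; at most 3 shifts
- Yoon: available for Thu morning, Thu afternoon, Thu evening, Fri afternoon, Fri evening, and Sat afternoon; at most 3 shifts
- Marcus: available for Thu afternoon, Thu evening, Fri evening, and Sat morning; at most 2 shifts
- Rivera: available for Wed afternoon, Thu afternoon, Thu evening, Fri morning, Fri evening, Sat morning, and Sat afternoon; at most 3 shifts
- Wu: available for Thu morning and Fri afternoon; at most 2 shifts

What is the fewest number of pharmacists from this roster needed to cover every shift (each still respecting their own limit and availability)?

4

12 slots to fill and no one can take more than 4, so at least ⌈12/4⌉ = 3 pharmacists are needed.
Any 3 pharmacists together have capacity at most 4+3+3 = 10 < 12 slots, so 3 can never suffice.
Horvat, Yoon, Rivera, and Wu alone can cover everything: Wed afternoon→Rivera, Wed evening→Horvat, Thu morning→Yoon+Wu, Thu afternoon→Horvat, Thu evening→Yoon, Fri morning→Rivera, Fri afternoon→Wu, Fri evening→Horvat, Sat morning→Horvat, Sat afternoon→Yoon+Rivera.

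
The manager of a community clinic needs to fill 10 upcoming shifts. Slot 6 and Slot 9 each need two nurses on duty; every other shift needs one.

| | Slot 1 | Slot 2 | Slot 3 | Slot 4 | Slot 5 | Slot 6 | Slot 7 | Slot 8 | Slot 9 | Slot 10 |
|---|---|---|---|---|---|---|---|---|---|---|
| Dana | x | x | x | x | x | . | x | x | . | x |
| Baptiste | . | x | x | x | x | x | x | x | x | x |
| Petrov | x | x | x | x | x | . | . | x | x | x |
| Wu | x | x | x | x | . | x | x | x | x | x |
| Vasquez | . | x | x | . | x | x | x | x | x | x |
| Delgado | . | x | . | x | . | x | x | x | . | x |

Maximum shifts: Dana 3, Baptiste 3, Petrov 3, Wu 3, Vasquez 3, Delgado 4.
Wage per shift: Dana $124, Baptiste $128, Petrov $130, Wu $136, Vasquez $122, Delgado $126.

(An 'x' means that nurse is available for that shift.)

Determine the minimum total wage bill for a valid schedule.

$1498

Picking the cheapest available nurse for each shift independently would cost $1478, but that ignores the shift limits.
An optimal schedule: Slot 1→Dana, Slot 2→Delgado, Slot 3→Vasquez, Slot 4→Dana, Slot 5→Vasquez, Slot 6→Delgado+Baptiste, Slot 7→Dana, Slot 8→Delgado, Slot 9→Vasquez+Baptiste, Slot 10→Delgado.
Total: 124 + 126 + 122 + 124 + 122 + 126 + 128 + 124 + 126 + 122 + 128 + 126 = $1498.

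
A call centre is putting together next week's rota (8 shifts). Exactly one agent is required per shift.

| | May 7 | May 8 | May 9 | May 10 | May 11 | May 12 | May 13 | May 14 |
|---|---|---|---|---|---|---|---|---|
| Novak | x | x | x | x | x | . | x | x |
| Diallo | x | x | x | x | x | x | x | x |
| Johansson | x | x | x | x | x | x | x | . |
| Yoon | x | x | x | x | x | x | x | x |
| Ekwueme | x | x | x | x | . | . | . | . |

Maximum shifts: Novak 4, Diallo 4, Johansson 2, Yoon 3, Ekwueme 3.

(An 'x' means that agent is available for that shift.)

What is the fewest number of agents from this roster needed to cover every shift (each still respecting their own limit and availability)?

8 slots to fill and no one can take more than 4, so at least ⌈8/4⌉ = 2 agents are needed.
Novak and Diallo alone can cover everything: May 7→Novak, May 8→Novak, May 9→Novak, May 10→Novak, May 11→Diallo, May 12→Diallo, May 13→Diallo, May 14→Diallo.

2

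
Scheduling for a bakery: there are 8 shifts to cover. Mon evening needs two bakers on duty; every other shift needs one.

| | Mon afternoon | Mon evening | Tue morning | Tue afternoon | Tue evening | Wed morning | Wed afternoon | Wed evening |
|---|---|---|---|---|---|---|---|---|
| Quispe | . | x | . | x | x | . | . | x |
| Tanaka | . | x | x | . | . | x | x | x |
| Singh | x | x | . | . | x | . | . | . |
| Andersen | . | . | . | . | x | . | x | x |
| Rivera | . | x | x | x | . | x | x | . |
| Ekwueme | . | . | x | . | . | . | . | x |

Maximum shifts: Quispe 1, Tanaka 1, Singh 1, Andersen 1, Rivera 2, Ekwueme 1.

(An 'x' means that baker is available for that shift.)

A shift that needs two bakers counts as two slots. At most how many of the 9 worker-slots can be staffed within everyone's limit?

7

Total capacity across all bakers is 1+1+1+1+2+1 = 7, and 9 slots are needed, so at most 7 can be filled.
An assignment achieving 7: Mon afternoon→Singh, Tue morning→Rivera, Tue afternoon→Quispe, Tue evening→Andersen, Wed morning→Tanaka, Wed afternoon→Rivera, Wed evening→Ekwueme.
Loads: Quispe 1/1, Tanaka 1/1, Singh 1/1, Andersen 1/1, Rivera 2/2, Ekwueme 1/1.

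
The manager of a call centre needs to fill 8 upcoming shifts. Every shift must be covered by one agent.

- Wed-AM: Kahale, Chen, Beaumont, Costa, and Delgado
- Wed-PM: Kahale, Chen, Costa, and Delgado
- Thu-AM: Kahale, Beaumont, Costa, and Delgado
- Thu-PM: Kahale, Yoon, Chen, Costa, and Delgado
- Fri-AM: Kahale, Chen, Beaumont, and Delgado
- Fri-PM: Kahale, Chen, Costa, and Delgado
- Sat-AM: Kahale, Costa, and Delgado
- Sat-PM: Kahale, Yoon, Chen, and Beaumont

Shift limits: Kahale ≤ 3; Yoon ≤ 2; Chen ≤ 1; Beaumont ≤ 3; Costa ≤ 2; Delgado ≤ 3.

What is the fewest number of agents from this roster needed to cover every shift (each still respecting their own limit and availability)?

3

8 slots to fill and no one can take more than 3, so at least ⌈8/3⌉ = 3 agents are needed.
Kahale, Yoon, and Beaumont alone can cover everything: Wed-AM→Beaumont, Wed-PM→Kahale, Thu-AM→Beaumont, Thu-PM→Yoon, Fri-AM→Beaumont, Fri-PM→Kahale, Sat-AM→Kahale, Sat-PM→Yoon.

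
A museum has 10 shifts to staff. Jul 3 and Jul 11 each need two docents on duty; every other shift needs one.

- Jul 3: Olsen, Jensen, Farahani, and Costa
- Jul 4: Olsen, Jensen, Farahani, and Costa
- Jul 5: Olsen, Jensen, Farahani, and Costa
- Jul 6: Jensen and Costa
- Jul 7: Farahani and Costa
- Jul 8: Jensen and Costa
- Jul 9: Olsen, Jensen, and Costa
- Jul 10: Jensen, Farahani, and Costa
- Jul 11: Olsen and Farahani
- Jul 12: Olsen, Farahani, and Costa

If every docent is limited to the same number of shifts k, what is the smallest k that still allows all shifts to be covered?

With 4 docents and 12 worker-slots to fill, someone must work at least ⌈12/4⌉ = 3 shifts, so k ≥ 3.
k = 3 works: Jul 3→Farahani+Costa, Jul 4→Costa, Jul 5→Costa, Jul 6→Jensen, Jul 7→Farahani, Jul 8→Jensen, Jul 9→Olsen, Jul 10→Jensen, Jul 11→Olsen+Farahani, Jul 12→Olsen.
Loads: Olsen 3, Jensen 3, Farahani 3, Costa 3 — all ≤ 3.

3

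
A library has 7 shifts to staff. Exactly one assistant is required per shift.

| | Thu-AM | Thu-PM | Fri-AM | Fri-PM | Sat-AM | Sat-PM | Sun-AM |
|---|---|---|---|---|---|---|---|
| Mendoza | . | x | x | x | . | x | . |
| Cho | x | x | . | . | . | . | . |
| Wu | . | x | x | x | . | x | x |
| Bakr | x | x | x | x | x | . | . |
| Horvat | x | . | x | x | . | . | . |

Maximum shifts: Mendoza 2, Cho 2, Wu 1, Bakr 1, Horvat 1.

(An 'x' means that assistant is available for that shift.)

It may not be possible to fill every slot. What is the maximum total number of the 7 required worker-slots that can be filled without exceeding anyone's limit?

7

Total capacity across all assistants is 2+2+1+1+1 = 7, and 7 slots are needed, so at most 7 can be filled.
An assignment achieving 7: Thu-AM→Cho, Thu-PM→Cho, Fri-AM→Mendoza, Fri-PM→Horvat, Sat-AM→Bakr, Sat-PM→Mendoza, Sun-AM→Wu.
Loads: Mendoza 2/2, Cho 2/2, Wu 1/1, Bakr 1/1, Horvat 1/1.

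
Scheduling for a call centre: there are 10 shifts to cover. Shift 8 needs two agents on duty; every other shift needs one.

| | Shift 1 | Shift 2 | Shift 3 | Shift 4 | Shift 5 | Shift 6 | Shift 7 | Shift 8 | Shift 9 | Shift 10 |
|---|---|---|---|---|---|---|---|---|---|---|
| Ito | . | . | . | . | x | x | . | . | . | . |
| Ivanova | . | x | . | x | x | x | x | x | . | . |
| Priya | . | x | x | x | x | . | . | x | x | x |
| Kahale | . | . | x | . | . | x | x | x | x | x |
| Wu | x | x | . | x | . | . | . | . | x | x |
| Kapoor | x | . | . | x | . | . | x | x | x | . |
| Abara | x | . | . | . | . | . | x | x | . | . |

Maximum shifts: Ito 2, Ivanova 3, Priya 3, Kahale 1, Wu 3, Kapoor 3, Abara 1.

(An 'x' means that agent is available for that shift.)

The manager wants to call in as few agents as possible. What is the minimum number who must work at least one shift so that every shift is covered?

11 slots to fill and no one can take more than 3, so at least ⌈11/3⌉ = 4 agents are needed.
Ito, Ivanova, Priya, and Wu alone can cover everything: Shift 1→Wu, Shift 2→Ivanova, Shift 3→Priya, Shift 4→Wu, Shift 5→Ito, Shift 6→Ito, Shift 7→Ivanova, Shift 8→Ivanova+Priya, Shift 9→Priya, Shift 10→Wu.

4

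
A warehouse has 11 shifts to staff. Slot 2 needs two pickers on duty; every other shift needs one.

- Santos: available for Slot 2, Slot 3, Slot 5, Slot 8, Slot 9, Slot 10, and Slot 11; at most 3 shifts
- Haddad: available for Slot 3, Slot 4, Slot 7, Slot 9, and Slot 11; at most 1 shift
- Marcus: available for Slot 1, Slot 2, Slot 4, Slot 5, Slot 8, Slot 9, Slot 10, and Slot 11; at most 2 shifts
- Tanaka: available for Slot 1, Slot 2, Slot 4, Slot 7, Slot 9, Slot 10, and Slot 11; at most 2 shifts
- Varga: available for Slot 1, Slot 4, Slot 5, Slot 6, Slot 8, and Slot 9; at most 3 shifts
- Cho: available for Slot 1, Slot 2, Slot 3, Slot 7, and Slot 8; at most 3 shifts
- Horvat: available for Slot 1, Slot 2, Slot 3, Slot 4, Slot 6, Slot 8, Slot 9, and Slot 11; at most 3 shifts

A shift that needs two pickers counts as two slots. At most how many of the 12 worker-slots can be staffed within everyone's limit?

12

Total capacity across all pickers is 3+1+2+2+3+3+3 = 17, and 12 slots are needed, so at most 12 can be filled.
An assignment achieving 12: Slot 1→Marcus, Slot 2→Marcus+Tanaka, Slot 3→Santos, Slot 4→Tanaka, Slot 5→Santos, Slot 6→Varga, Slot 7→Haddad, Slot 8→Varga, Slot 9→Varga, Slot 10→Santos, Slot 11→Horvat.
Loads: Santos 3/3, Haddad 1/1, Marcus 2/2, Tanaka 2/2, Varga 3/3, Cho 0/3, Horvat 1/3.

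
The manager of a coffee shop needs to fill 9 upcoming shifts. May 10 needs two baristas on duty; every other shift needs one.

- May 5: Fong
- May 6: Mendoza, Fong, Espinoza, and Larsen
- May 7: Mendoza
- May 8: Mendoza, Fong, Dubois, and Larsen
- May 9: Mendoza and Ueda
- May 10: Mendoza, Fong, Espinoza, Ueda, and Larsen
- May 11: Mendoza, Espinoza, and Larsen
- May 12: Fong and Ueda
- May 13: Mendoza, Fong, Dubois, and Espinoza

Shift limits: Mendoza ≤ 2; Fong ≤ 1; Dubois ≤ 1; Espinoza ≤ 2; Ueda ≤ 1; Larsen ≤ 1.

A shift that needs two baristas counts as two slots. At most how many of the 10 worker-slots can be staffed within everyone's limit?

8

Total capacity across all baristas is 2+1+1+2+1+1 = 8, and 10 slots are needed, so at most 8 can be filled.
An assignment achieving 8: May 5→Fong, May 6→Espinoza, May 7→Mendoza, May 8→Dubois, May 9→Mendoza, May 10→Larsen, May 11→Espinoza, May 12→Ueda.
Loads: Mendoza 2/2, Fong 1/1, Dubois 1/1, Espinoza 2/2, Ueda 1/1, Larsen 1/1.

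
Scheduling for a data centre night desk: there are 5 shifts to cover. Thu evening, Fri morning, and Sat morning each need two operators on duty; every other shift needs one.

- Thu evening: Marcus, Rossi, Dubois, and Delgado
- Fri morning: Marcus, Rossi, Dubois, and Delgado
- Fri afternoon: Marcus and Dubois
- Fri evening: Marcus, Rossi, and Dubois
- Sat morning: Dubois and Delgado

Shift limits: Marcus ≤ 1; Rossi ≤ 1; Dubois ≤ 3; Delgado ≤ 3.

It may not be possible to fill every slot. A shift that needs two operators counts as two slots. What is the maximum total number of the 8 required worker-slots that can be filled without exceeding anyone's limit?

8

Total capacity across all operators is 1+1+3+3 = 8, and 8 slots are needed, so at most 8 can be filled.
An assignment achieving 8: Thu evening→Dubois+Delgado, Fri morning→Dubois+Delgado, Fri afternoon→Marcus, Fri evening→Rossi, Sat morning→Dubois+Delgado.
Loads: Marcus 1/1, Rossi 1/1, Dubois 3/3, Delgado 3/3.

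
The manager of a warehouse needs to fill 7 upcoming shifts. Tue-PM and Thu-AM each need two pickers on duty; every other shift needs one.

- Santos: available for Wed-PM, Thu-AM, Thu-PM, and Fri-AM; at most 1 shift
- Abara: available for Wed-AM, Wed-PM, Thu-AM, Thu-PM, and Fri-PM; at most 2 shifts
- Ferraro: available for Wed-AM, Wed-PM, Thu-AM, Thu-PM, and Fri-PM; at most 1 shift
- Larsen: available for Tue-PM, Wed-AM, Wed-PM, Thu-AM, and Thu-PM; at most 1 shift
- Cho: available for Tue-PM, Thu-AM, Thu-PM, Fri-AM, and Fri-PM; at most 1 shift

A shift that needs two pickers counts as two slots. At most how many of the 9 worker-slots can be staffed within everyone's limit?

Total capacity across all pickers is 1+2+1+1+1 = 6, and 9 slots are needed, so at most 6 can be filled.
An assignment achieving 6: Tue-PM→Larsen+Cho, Wed-AM→Abara, Wed-PM→Ferraro, Fri-AM→Santos, Fri-PM→Abara.
Loads: Santos 1/1, Abara 2/2, Ferraro 1/1, Larsen 1/1, Cho 1/1.

6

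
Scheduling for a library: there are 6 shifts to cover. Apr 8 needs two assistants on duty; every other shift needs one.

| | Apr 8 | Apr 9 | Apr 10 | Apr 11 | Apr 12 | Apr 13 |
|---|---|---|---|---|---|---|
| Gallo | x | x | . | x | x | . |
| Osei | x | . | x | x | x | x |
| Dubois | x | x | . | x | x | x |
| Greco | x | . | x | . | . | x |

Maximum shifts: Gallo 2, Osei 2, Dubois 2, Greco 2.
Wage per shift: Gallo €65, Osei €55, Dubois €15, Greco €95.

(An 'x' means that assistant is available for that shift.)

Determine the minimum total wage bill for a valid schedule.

€365

Picking the cheapest available assistant for each shift independently would cost €185, but that ignores the shift limits.
An optimal schedule: Apr 8→Dubois+Greco, Apr 9→Gallo, Apr 10→Osei, Apr 11→Gallo, Apr 12→Osei, Apr 13→Dubois.
Total: 15 + 95 + 65 + 55 + 65 + 55 + 15 = €365.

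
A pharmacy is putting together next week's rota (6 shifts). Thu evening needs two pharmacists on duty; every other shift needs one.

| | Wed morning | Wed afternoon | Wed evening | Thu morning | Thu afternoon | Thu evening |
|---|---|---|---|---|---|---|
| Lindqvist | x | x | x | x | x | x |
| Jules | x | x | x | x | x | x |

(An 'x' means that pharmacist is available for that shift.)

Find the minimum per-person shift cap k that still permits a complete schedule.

With 2 pharmacists and 7 worker-slots to fill, someone must work at least ⌈7/2⌉ = 4 shifts, so k ≥ 4.
k = 4 works: Wed morning→Lindqvist, Wed afternoon→Lindqvist, Wed evening→Lindqvist, Thu morning→Jules, Thu afternoon→Jules, Thu evening→Lindqvist+Jules.
Loads: Lindqvist 4, Jules 3 — all ≤ 4.

4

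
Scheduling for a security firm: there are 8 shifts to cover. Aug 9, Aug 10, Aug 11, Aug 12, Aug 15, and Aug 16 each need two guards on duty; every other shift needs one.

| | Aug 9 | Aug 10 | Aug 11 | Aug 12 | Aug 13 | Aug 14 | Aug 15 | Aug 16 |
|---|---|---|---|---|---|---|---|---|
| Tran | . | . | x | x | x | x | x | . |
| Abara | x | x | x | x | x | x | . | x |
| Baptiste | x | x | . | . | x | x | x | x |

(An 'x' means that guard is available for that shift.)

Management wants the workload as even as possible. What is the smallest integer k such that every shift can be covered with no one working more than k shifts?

5

With 3 guards and 14 worker-slots to fill, someone must work at least ⌈14/3⌉ = 5 shifts, so k ≥ 5.
k = 5 works: Aug 9→Abara+Baptiste, Aug 10→Abara+Baptiste, Aug 11→Tran+Abara, Aug 12→Tran+Abara, Aug 13→Tran, Aug 14→Tran, Aug 15→Tran+Baptiste, Aug 16→Abara+Baptiste.
Loads: Tran 5, Abara 5, Baptiste 4 — all ≤ 5.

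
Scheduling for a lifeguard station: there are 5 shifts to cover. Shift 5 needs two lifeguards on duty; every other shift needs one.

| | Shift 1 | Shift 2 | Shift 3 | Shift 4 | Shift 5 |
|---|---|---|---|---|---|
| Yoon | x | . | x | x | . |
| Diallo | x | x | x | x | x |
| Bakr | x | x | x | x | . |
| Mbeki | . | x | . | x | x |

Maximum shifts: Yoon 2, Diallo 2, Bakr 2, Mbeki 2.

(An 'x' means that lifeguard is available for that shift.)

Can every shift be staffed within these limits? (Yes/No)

Yes

Shift 5 can only be covered by Diallo and Mbeki, so that assignment is forced.
One valid schedule: Shift 1→Yoon, Shift 2→Diallo, Shift 3→Yoon, Shift 4→Bakr, Shift 5→Diallo+Mbeki.
Loads: Yoon 2/2, Diallo 2/2, Bakr 1/2, Mbeki 1/2 — all within limits.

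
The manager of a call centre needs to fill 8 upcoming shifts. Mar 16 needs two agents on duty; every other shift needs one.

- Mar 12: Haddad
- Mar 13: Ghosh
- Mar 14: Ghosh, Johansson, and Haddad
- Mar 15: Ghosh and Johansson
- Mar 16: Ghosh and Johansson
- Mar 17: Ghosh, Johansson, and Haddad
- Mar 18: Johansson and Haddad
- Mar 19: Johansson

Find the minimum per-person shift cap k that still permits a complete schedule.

With 3 agents and 9 worker-slots to fill, someone must work at least ⌈9/3⌉ = 3 shifts, so k ≥ 3.
k = 3 works: Mar 12→Haddad, Mar 13→Ghosh, Mar 14→Haddad, Mar 15→Ghosh, Mar 16→Ghosh+Johansson, Mar 17→Haddad, Mar 18→Johansson, Mar 19→Johansson.
Loads: Ghosh 3, Johansson 3, Haddad 3 — all ≤ 3.

3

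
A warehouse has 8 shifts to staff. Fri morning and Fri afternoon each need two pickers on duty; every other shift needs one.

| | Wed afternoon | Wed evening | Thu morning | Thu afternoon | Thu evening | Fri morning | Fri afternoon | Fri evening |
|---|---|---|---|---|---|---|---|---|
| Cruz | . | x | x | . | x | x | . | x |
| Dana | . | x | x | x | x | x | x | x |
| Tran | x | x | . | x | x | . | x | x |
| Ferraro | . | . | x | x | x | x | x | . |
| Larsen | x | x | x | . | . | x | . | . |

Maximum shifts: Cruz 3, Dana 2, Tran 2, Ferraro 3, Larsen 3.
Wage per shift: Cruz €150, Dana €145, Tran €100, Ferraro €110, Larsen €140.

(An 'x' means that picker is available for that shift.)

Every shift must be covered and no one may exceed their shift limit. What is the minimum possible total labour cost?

€1240

Picking the cheapest available picker for each shift independently would cost €1070, but that ignores the shift limits.
An optimal schedule: Wed afternoon→Tran, Wed evening→Larsen, Thu morning→Larsen, Thu afternoon→Tran, Thu evening→Ferraro, Fri morning→Ferraro+Larsen, Fri afternoon→Ferraro+Dana, Fri evening→Dana.
Total: 100 + 140 + 140 + 100 + 110 + 110 + 140 + 110 + 145 + 145 = €1240.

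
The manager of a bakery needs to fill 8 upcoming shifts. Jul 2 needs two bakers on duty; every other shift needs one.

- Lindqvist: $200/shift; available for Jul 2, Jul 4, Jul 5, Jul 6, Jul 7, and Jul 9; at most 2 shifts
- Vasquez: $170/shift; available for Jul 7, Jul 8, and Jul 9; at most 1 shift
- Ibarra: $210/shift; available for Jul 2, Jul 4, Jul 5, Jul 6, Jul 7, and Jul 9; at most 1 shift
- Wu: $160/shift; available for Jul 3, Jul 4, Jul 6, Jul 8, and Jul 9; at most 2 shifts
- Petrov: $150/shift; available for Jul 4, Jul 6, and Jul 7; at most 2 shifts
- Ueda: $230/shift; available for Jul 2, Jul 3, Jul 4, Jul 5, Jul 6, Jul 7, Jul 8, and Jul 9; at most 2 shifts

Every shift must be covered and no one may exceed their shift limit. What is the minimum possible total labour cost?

$1630

Picking the cheapest available baker for each shift independently would cost $1540, but that ignores the shift limits.
An optimal schedule: Jul 2→Lindqvist+Ibarra, Jul 3→Wu, Jul 4→Wu, Jul 5→Lindqvist, Jul 6→Petrov, Jul 7→Petrov, Jul 8→Vasquez, Jul 9→Ueda.
Total: 200 + 210 + 160 + 160 + 200 + 150 + 150 + 170 + 230 = $1630.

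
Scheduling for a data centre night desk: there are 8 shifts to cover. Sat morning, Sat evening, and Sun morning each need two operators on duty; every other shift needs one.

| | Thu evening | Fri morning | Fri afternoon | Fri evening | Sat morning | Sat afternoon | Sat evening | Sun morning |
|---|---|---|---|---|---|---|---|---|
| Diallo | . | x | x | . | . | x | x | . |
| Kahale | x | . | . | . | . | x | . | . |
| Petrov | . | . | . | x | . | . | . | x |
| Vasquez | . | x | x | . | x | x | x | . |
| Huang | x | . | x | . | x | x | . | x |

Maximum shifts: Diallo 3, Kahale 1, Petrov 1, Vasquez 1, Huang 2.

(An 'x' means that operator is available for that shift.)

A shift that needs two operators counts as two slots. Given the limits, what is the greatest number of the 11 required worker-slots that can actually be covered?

Total capacity across all operators is 3+1+1+1+2 = 8, and 11 slots are needed, so at most 8 can be filled.
An assignment achieving 8: Thu evening→Kahale, Fri morning→Diallo, Fri afternoon→Diallo, Fri evening→Petrov, Sat morning→Vasquez+Huang, Sat evening→Diallo, Sun morning→Huang.
Loads: Diallo 3/3, Kahale 1/1, Petrov 1/1, Vasquez 1/1, Huang 2/2.

8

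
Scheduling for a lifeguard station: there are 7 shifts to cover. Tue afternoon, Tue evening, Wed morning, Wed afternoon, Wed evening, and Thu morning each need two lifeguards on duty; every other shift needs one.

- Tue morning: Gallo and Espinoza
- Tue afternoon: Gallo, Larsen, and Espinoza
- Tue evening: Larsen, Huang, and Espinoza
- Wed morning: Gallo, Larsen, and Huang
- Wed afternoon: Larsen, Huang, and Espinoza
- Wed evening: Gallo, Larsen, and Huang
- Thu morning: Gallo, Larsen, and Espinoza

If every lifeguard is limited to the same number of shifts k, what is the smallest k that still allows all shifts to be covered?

With 4 lifeguards and 13 worker-slots to fill, someone must work at least ⌈13/4⌉ = 4 shifts, so k ≥ 4.
k = 4 works: Tue morning→Gallo, Tue afternoon→Gallo+Larsen, Tue evening→Larsen+Huang, Wed morning→Gallo+Larsen, Wed afternoon→Huang+Espinoza, Wed evening→Gallo+Huang, Thu morning→Larsen+Espinoza.
Loads: Gallo 4, Larsen 4, Huang 3, Espinoza 2 — all ≤ 4.

4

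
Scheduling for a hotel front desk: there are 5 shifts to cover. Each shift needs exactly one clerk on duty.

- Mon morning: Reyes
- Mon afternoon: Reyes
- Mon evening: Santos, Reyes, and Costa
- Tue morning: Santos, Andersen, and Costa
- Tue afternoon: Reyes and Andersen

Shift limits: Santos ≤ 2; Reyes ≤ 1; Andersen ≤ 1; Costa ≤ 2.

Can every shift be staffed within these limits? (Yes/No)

No

Total capacity is 6 and 5 slots are needed, so capacity alone doesn't rule it out.
Shifts {Mon morning, Mon afternoon} need 2 worker-slots in total, but the clerks available for any of those shifts (Reyes) can supply at most 1 among them. So no valid schedule exists.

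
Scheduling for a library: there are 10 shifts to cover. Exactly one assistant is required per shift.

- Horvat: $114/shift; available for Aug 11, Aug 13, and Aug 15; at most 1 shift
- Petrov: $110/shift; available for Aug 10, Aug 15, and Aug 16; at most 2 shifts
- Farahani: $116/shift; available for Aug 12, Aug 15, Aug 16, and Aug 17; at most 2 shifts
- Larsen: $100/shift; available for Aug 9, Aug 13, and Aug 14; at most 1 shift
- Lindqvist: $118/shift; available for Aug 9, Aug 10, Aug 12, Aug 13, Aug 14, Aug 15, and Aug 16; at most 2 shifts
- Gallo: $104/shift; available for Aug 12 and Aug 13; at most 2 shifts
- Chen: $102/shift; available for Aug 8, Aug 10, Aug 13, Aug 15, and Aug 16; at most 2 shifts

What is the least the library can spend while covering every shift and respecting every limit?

Aug 8 can only be covered by Chen, so that assignment is forced.
Aug 11 can only be covered by Horvat, so that assignment is forced.
Aug 17 can only be covered by Farahani, so that assignment is forced.
Picking the cheapest available assistant for each shift independently would cost $1042, but that ignores the shift limits.
An optimal schedule: Aug 8→Chen, Aug 9→Larsen, Aug 10→Chen, Aug 11→Horvat, Aug 12→Gallo, Aug 13→Gallo, Aug 14→Lindqvist, Aug 15→Petrov, Aug 16→Petrov, Aug 17→Farahani.
Total: 102 + 100 + 102 + 114 + 104 + 104 + 118 + 110 + 110 + 116 = $1080.

$1080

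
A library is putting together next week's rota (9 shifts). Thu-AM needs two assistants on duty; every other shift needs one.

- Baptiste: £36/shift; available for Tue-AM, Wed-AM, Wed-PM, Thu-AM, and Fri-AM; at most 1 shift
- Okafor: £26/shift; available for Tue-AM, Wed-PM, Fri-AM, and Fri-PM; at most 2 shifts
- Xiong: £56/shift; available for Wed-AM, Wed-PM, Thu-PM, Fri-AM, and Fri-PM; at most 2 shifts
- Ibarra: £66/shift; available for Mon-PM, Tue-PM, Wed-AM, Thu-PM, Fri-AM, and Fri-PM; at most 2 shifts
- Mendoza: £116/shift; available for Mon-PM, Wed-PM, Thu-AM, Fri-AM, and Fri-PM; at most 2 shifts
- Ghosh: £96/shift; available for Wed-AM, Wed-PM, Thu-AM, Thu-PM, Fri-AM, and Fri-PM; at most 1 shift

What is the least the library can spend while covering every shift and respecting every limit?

Tue-PM can only be covered by Ibarra, so that assignment is forced.
Picking the cheapest available assistant for each shift independently would cost £460, but that ignores the shift limits.
An optimal schedule: Mon-PM→Ibarra, Tue-AM→Baptiste, Tue-PM→Ibarra, Wed-AM→Xiong, Wed-PM→Okafor, Thu-AM→Mendoza+Ghosh, Thu-PM→Xiong, Fri-AM→Mendoza, Fri-PM→Okafor.
Total: 66 + 36 + 66 + 56 + 26 + 116 + 96 + 56 + 116 + 26 = £660.

£660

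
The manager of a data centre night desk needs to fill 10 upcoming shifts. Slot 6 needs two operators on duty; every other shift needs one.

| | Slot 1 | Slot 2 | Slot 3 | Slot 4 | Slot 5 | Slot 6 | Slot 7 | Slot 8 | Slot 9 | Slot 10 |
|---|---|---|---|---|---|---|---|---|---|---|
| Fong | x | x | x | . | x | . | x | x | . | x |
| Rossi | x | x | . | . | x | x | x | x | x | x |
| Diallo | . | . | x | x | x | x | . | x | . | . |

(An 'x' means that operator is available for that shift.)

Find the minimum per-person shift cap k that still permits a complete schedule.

With 3 operators and 11 worker-slots to fill, someone must work at least ⌈11/3⌉ = 4 shifts, so k ≥ 4.
k = 4 works: Slot 1→Fong, Slot 2→Fong, Slot 3→Fong, Slot 4→Diallo, Slot 5→Rossi, Slot 6→Rossi+Diallo, Slot 7→Fong, Slot 8→Diallo, Slot 9→Rossi, Slot 10→Rossi.
Loads: Fong 4, Rossi 4, Diallo 3 — all ≤ 4.

4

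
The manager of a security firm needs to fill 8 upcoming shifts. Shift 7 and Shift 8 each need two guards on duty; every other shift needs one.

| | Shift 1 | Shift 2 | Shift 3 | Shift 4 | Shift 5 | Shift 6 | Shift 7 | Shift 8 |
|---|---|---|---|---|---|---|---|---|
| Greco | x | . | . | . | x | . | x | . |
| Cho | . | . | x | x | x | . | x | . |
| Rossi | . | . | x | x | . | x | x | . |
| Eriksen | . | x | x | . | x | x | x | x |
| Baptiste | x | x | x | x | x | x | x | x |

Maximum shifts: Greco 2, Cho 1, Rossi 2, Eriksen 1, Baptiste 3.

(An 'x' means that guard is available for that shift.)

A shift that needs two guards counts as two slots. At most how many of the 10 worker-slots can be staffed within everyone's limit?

9

Total capacity across all guards is 2+1+2+1+3 = 9, and 10 slots are needed, so at most 9 can be filled.
An assignment achieving 9: Shift 1→Greco, Shift 2→Eriksen, Shift 3→Rossi, Shift 4→Cho, Shift 5→Baptiste, Shift 6→Rossi, Shift 7→Greco+Baptiste, Shift 8→Baptiste.
Loads: Greco 2/2, Cho 1/1, Rossi 2/2, Eriksen 1/1, Baptiste 3/3.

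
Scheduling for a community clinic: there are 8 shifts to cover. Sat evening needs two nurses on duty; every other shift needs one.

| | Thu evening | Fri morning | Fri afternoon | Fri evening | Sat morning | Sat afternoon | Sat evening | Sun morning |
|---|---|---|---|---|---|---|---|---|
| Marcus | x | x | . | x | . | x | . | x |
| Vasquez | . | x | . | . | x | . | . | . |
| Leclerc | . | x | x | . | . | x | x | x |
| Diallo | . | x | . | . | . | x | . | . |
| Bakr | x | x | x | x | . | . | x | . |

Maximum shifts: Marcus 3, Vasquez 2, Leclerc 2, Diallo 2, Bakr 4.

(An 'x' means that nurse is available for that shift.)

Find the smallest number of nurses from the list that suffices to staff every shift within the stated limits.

4

9 slots to fill and no one can take more than 4, so at least ⌈9/4⌉ = 3 nurses are needed.
No set of 3 nurses can cover every shift (each such set leaves at least one shift with no one available or exceeds a cap).
Marcus, Vasquez, Leclerc, and Bakr alone can cover everything: Thu evening→Marcus, Fri morning→Vasquez, Fri afternoon→Leclerc, Fri evening→Bakr, Sat morning→Vasquez, Sat afternoon→Marcus, Sat evening→Leclerc+Bakr, Sun morning→Marcus.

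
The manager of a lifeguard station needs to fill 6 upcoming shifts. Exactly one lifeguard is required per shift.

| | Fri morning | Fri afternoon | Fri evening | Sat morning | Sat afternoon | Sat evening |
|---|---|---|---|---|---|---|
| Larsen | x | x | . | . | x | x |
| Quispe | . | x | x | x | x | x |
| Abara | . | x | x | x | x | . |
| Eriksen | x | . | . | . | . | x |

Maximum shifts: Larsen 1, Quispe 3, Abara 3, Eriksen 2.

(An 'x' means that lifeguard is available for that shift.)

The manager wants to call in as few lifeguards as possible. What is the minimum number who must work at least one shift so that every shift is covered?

3

6 slots to fill and no one can take more than 3, so at least ⌈6/3⌉ = 2 lifeguards are needed.
No set of 2 lifeguards can cover every shift (each such set leaves at least one shift with no one available or exceeds a cap).
Larsen, Quispe, and Abara alone can cover everything: Fri morning→Larsen, Fri afternoon→Abara, Fri evening→Quispe, Sat morning→Quispe, Sat afternoon→Abara, Sat evening→Quispe.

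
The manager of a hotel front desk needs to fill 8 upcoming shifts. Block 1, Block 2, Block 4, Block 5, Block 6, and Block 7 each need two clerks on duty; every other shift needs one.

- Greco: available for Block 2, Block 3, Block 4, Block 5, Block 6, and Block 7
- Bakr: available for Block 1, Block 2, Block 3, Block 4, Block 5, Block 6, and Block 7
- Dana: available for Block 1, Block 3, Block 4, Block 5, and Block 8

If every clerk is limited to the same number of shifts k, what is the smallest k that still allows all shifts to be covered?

5

With 3 clerks and 14 worker-slots to fill, someone must work at least ⌈14/3⌉ = 5 shifts, so k ≥ 5.
k = 5 works: Block 1→Bakr+Dana, Block 2→Greco+Bakr, Block 3→Greco, Block 4→Greco+Dana, Block 5→Bakr+Dana, Block 6→Greco+Bakr, Block 7→Greco+Bakr, Block 8→Dana.
Loads: Greco 5, Bakr 5, Dana 4 — all ≤ 5.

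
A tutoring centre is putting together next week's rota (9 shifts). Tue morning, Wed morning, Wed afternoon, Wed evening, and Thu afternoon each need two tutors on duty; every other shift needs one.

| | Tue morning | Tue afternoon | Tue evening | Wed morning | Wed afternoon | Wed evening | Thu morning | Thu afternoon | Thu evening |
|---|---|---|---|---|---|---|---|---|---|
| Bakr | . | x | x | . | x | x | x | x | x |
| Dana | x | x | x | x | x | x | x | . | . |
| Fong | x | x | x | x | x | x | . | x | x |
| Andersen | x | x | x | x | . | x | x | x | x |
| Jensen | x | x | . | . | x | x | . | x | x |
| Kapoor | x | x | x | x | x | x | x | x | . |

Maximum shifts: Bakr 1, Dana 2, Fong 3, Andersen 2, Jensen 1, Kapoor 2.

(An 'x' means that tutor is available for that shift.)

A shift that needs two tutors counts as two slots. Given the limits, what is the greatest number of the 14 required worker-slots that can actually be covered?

Total capacity across all tutors is 1+2+3+2+1+2 = 11, and 14 slots are needed, so at most 11 can be filled.
An assignment achieving 11: Tue morning→Dana+Fong, Tue evening→Andersen, Wed morning→Dana+Fong, Wed afternoon→Jensen+Kapoor, Thu morning→Bakr, Thu afternoon→Andersen+Kapoor, Thu evening→Fong.
Loads: Bakr 1/1, Dana 2/2, Fong 3/3, Andersen 2/2, Jensen 1/1, Kapoor 2/2.

11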